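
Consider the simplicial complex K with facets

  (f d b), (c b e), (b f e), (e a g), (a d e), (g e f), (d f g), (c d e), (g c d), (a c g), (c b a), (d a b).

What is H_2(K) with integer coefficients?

H_2 = 0.

We work with the vertex ordering a < b < c < d < e < f < g. The simplices of K, each written with vertices in increasing order, are:

  0-simplices (7): a, b, c, d, e, f, g
  1-simplices (18): ab, ac, ad, ae, ag, bc, bd, be, bf, cd, ce, cg, de, df, dg, ef, eg, fg
  2-simplices (12): abc, abd, acg, ade, aeg, bce, bdf, bef, cde, cdg, dfg, efg

Hence C_0 ≅ Z^7, C_1 ≅ Z^18, C_2 ≅ Z^12.

∂_1: C_1 → C_0 is given by ∂[p,q] = [q] − [p]. For instance
  ∂ag = g − a.
This gives a 7×18 integer matrix of rank 6; reducing to Smith normal form yields diagonal entries (1,1,1,1,1,1).

The boundary map ∂_2: C_2 → C_1 sends each 2-simplex [p,q,r] to [q,r] − [p,r] + [p,q]. For instance
  ∂abc = bc − ac + ab,
  ∂bdf = df − bf + bd.
This gives a 18×12 integer matrix of rank 12; reducing to Smith normal form yields diagonal entries (1,1,1,1,1,1,1,1,1,1,1,2).

Reading off H_k = ker ∂_k / im ∂_{k+1}:

  H_2: rank ker ∂_2 − rank ∂_3 = (12 − 12) − 0 = 0, and there is no ∂_3, so H_2 ≅ 0.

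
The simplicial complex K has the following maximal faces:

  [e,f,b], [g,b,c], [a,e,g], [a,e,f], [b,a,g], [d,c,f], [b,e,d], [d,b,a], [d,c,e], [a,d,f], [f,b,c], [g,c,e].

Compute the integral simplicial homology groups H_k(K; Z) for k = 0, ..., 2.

H_0 = Z,  H_1 = Z/2Z,  H_2 = 0.

Take the total order a < b < c < d < e < f < g on the vertex set. Then K (dimension 2) consists of the simplices:

  0-simplices (7): a, b, c, d, e, f, g
  1-simplices (18): ab, ad, ae, af, ag, bc, bd, be, bf, bg, cd, ce, cf, cg, de, df, ef, eg
  2-simplices (12): abd, abg, adf, aef, aeg, bcf, bcg, bde, bef, cde, cdf, ceg

Hence C_0 ≅ Z^7, C_1 ≅ Z^18, C_2 ≅ Z^12.

Boundary ∂_1: C_1 → C_0 maps an edge to its endpoints' difference, ∂[p,q] = q − p.
The 7×18 boundary matrix has rank 6 and Smith normal form diag(1,1,1,1,1,1).

The boundary map ∂_2: C_2 → C_1 acts by ∂[p,q,r] = [q,r] − [p,r] + [p,q]. For instance
  ∂aef = ef − af + ae,
  ∂cdf = df − cf + cd.
As a 18×12 matrix over Z this has rank 12, with invariant factors (1,1,1,1,1,1,1,1,1,1,1,2).

Now H_k = ker ∂_k / im ∂_{k+1}, so:

  H_0: rank C_0 − rank ∂_1 = 7 − 6 = 1, and the invariant factors of ∂_1 are all 1, so H_0 ≅ Z.
  H_1: rank ker ∂_1 − rank ∂_2 = (18 − 6) − 12 = 0, and ∂_2 has invariant factor 2 > 1, so H_1 ≅ Z/2Z.
  H_2: rank ker ∂_2 − rank ∂_3 = (12 − 12) − 0 = 0, and there is no ∂_3, so H_2 ≅ 0.

(K is a triangulation of the real projective plane RP^2.)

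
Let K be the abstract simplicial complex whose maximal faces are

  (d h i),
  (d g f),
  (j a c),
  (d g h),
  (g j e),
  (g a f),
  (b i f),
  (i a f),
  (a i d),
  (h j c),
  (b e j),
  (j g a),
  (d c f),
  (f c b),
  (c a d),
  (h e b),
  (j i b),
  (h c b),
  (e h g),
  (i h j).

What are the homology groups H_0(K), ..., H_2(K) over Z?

H_0 ≅ Z,  H_1 ≅ Z ⊕ Z/2,  H_2 = 0.

K has 10 vertices, 30 edges, 20 triangles.
rank ∂_0 = 0, rank ∂_1 = 9 ⇒ b_0 = 10 − 0 − 9 = 1; all invariant factors of ∂_1 are 1 so no torsion. So H_0 = Z.
rank ∂_1 = 9, rank ∂_2 = 20 ⇒ b_1 = 30 − 9 − 20 = 1; ∂_2 has invariant factor(s) [2] giving torsion. So H_1 = Z ⊕ Z/2.
rank ∂_2 = 20, rank ∂_3 = 0 ⇒ b_2 = 20 − 20 − 0 = 0. So H_2 = 0.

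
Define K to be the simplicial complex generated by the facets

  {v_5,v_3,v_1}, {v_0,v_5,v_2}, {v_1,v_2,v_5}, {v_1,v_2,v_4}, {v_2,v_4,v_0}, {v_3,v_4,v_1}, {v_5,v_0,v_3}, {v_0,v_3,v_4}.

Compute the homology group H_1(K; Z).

Order the vertices as v_0 < v_1 < v_2 < v_3 < v_4 < v_5. Listing each simplex with vertices in this order, K has dimension 2 with simplices:

  0-simplices (6): [v_0], [v_1], [v_2], [v_3], [v_4], [v_5]
  1-simplices (12): [v_0,v_2], [v_0,v_3], [v_0,v_4], [v_0,v_5], [v_1,v_2], [v_1,v_3], [v_1,v_4], [v_1,v_5], [v_2,v_4], [v_2,v_5], [v_3,v_4], [v_3,v_5]
  2-simplices (8): [v_0,v_2,v_4], [v_0,v_2,v_5], [v_0,v_3,v_4], [v_0,v_3,v_5], [v_1,v_2,v_4], [v_1,v_2,v_5], [v_1,v_3,v_4], [v_1,v_3,v_5]

giving chain groups C_0 ≅ Z^6, C_1 ≅ Z^12, C_2 ≅ Z^8.

∂_1: C_1 → C_0 sends each edge [p,q] (with p < q) to q − p.
This gives a 6×12 integer matrix of rank 5; reducing to Smith normal form yields diagonal entries (1,1,1,1,1).

∂_2: C_2 → C_1 maps a triangle to the signed sum of its edges. For instance
  ∂[v_0,v_3,v_5] = [v_3,v_5] − [v_0,v_5] + [v_0,v_3],
  ∂[v_1,v_3,v_5] = [v_3,v_5] − [v_1,v_5] + [v_1,v_3].
The resulting 12×8 matrix has rank 7, and its Smith normal form has invariant factors (1,1,1,1,1,1,1).

Now H_k = ker ∂_k / im ∂_{k+1}, so:

  H_1: rank ker ∂_1 − rank ∂_2 = (12 − 5) − 7 = 0, and the invariant factors of ∂_2 are all 1, so H_1 ≅ 0.

H_1 ≅ 0.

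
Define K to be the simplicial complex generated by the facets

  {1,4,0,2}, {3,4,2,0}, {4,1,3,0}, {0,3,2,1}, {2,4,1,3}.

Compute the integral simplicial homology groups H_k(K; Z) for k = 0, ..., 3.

H_0 ≅ Z,  H_1 = 0,  H_2 = 0,  H_3 ≅ Z.

Fix the vertex order 0 < 1 < 2 < 3 < 4 and write every simplex with vertices in increasing order. Then dim K = 3 and the simplices of K are:

  0-simplices (5): [0], [1], [2], [3], [4]
  1-simplices (10): [0,1], [0,2], [0,3], [0,4], [1,2], [1,3], [1,4], [2,3], [2,4], [3,4]
  2-simplices (10): [0,1,2], [0,1,3], [0,1,4], [0,2,3], [0,2,4], [0,3,4], [1,2,3], [1,2,4], [1,3,4], [2,3,4]
  3-simplices (5): [0,1,2,3], [0,1,2,4], [0,1,3,4], [0,2,3,4], [1,2,3,4]

giving chain groups C_0 ≅ Z^5, C_1 ≅ Z^10, C_2 ≅ Z^10, C_3 ≅ Z^5.

∂_1: C_1 → C_0 maps an edge to its endpoints' difference, ∂[p,q] = q − p. For instance
  ∂[1,4] = [4] − [1].
The 5×10 boundary matrix has rank 4 and Smith normal form diag(1,1,1,1).

Boundary ∂_2: C_2 → C_1 acts by ∂[p,q,r] = [q,r] − [p,r] + [p,q]. For instance
  ∂[0,1,3] = [1,3] − [0,3] + [0,1],
  ∂[0,1,4] = [1,4] − [0,4] + [0,1].
The 10×10 boundary matrix has rank 6 and Smith normal form diag(1,1,1,1,1,1).

Boundary ∂_3: C_3 → C_2 sends each 3-simplex σ to the alternating sum Σ_i (−1)^i (σ with its i-th vertex removed). For instance
  ∂[0,1,3,4] = [1,3,4] − [0,3,4] + [0,1,4] − [0,1,3],
  ∂[1,2,3,4] = [2,3,4] − [1,3,4] + [1,2,4] − [1,2,3].
This gives a 10×5 integer matrix of rank 4; reducing to Smith normal form yields diagonal entries (1,1,1,1).

From H_k ≅ ker(∂_k) / im(∂_{k+1}) we obtain:

  H_0: rank C_0 − rank ∂_1 = 5 − 4 = 1, and the invariant factors of ∂_1 are all 1, so H_0 ≅ Z.
  H_1: rank ker ∂_1 − rank ∂_2 = (10 − 4) − 6 = 0, and the invariant factors of ∂_2 are all 1, so H_1 ≅ 0.
  H_2: rank ker ∂_2 − rank ∂_3 = (10 − 6) − 4 = 0, and the invariant factors of ∂_3 are all 1, so H_2 ≅ 0.
  H_3: rank ker ∂_3 − rank ∂_4 = (5 − 4) − 0 = 1, and there is no ∂_4, so H_3 ≅ Z.

(K is a triangulation of the 3-sphere S^3.)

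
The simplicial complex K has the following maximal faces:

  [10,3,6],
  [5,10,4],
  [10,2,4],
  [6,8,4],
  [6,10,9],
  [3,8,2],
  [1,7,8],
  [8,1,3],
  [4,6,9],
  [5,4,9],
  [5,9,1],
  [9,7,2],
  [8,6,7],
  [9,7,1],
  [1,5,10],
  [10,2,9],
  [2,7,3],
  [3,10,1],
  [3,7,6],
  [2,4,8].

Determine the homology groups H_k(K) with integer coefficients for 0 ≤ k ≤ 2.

We work with the vertex ordering 1 < 2 < 3 < 4 < 5 < 6 < 7 < 8 < 9 < 10. The simplices of K, each written with vertices in increasing order, are:

  0-simplices (10): [1], [2], [3], [4], [5], [6], [7], [8], [9], [10]
  1-simplices (30): (30 of them)
  2-simplices (20): (20 of them)

Hence C_0 ≅ Z^10, C_1 ≅ Z^30, C_2 ≅ Z^20.

The boundary map ∂_1: C_1 → C_0 maps an edge to its endpoints' difference, ∂[p,q] = q − p. For instance
  ∂[7,8] = [8] − [7].
The 10×30 boundary matrix has rank 9 and Smith normal form diag(1,1,1,1,1,1,1,1,1).

The boundary map ∂_2: C_2 → C_1 maps a triangle to the signed sum of its edges. For instance
  ∂[2,4,8] = [4,8] − [2,8] + [2,4],
  ∂[1,3,10] = [3,10] − [1,10] + [1,3].
This gives a 30×20 integer matrix of rank 20; reducing to Smith normal form yields diagonal entries (1,1,1,1,1,1,1,1,1,1,1,1,1,1,1,1,1,1,1,2).

Reading off H_k = ker ∂_k / im ∂_{k+1}:

  H_0: rank C_0 − rank ∂_1 = 10 − 9 = 1, and the invariant factors of ∂_1 are all 1, so H_0 = Z.
  H_1: rank ker ∂_1 − rank ∂_2 = (30 − 9) − 20 = 1, and ∂_2 has invariant factor 2 > 1, so H_1 = Z ⊕ Z/2Z.
  H_2: rank ker ∂_2 − rank ∂_3 = (20 − 20) − 0 = 0, and there is no ∂_3, so H_2 = 0.

(K is a triangulation of the Klein bottle.)

H_0 ≅ Z,  H_1 ≅ Z ⊕ Z/2Z,  H_2 = 0.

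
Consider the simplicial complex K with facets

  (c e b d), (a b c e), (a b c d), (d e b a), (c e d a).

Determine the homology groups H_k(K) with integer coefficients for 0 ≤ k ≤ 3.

H_0 ≅ Z,  H_1 = 0,  H_2 = 0,  H_3 ≅ Z.

We work with the vertex ordering a < b < c < d < e. The simplices of K, each written with vertices in increasing order, are:

  0-simplices (5): a, b, c, d, e
  1-simplices (10): ab, ac, ad, ae, bc, bd, be, cd, ce, de
  2-simplices (10): abc, abd, abe, acd, ace, ade, bcd, bce, bde, cde
  3-simplices (5): abcd, abce, abde, acde, bcde

Hence C_0 ≅ Z^5, C_1 ≅ Z^10, C_2 ≅ Z^10, C_3 ≅ Z^5.

The boundary map ∂_1: C_1 → C_0 maps an edge to its endpoints' difference, ∂[p,q] = q − p. For instance
  ∂de = e − d.
As a 5×10 matrix over Z this has rank 4, with invariant factors (1,1,1,1).

∂_2: C_2 → C_1 maps a triangle to the signed sum of its edges. For instance
  ∂ade = de − ae + ad,
  ∂acd = cd − ad + ac.
This gives a 10×10 integer matrix of rank 6; reducing to Smith normal form yields diagonal entries (1,1,1,1,1,1).

The boundary map ∂_3: C_3 → C_2 sends each 3-simplex σ to the alternating sum Σ_i (−1)^i (σ with its i-th vertex removed). For instance
  ∂abde = bde − ade + abe − abd,
  ∂abcd = bcd − acd + abd − abc.
The resulting 10×5 matrix has rank 4, and its Smith normal form has invariant factors (1,1,1,1).

Computing H_k = (kernel of ∂_k) / (image of ∂_{k+1}):

  H_0: rank C_0 − rank ∂_1 = 5 − 4 = 1, and the invariant factors of ∂_1 are all 1, so H_0 = Z.
  H_1: rank ker ∂_1 − rank ∂_2 = (10 − 4) − 6 = 0, and the invariant factors of ∂_2 are all 1, so H_1 = 0.
  H_2: rank ker ∂_2 − rank ∂_3 = (10 − 6) − 4 = 0, and the invariant factors of ∂_3 are all 1, so H_2 = 0.
  H_3: rank ker ∂_3 − rank ∂_4 = (5 − 4) − 0 = 1, and there is no ∂_4, so H_3 = Z.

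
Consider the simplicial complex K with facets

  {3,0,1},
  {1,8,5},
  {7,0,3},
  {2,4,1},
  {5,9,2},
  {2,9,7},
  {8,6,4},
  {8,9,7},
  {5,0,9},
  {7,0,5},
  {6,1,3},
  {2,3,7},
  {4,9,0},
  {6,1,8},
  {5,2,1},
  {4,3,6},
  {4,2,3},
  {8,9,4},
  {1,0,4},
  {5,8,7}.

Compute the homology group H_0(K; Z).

H_0 = Z.

We work with the vertex ordering 0 < 1 < 2 < 3 < 4 < 5 < 6 < 7 < 8 < 9. The simplices of K, each written with vertices in increasing order, are:

  0-simplices (10): [0], [1], [2], [3], [4], [5], [6], [7], [8], [9]
  1-simplices (30): (30 of them)
  2-simplices (20): (20 of them)

Hence C_0 ≅ Z^10, C_1 ≅ Z^30, C_2 ≅ Z^20.

∂_1: C_1 → C_0 is given by ∂[p,q] = [q] − [p].
As a 10×30 matrix over Z this has rank 9, with invariant factors (1,1,1,1,1,1,1,1,1).

The boundary map ∂_2: C_2 → C_1 sends each 2-simplex [p,q,r] to [q,r] − [p,r] + [p,q]. For instance
  ∂[5,7,8] = [7,8] − [5,8] + [5,7],
  ∂[7,8,9] = [8,9] − [7,9] + [7,8].
The resulting 30×20 matrix has rank 20, and its Smith normal form has invariant factors (1,1,1,1,1,1,1,1,1,1,1,1,1,1,1,1,1,1,1,2).

Reading off H_k = ker ∂_k / im ∂_{k+1}:

  H_0: rank C_0 − rank ∂_1 = 10 − 9 = 1, and the invariant factors of ∂_1 are all 1, so H_0 = Z.

(K is a triangulation of the Klein bottle.)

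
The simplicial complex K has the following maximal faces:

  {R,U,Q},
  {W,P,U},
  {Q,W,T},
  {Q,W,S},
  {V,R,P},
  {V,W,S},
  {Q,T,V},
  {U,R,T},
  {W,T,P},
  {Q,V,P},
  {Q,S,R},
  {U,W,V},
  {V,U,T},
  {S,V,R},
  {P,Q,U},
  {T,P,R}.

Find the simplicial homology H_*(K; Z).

H_0 = Z,  H_1 = Z^2,  H_2 = Z.

Fix the vertex order P < Q < R < S < T < U < V < W and write every simplex with vertices in increasing order. Then dim K = 2 and the simplices of K are:

  0-simplices (8): P, Q, R, S, T, U, V, W
  1-simplices (24): PQ, PR, PT, PU, PV, PW, QR, QS, QT, QU, QV, QW, RS, RT, RU, RV, SV, SW, TU, TV, TW, UV, UW, VW
  2-simplices (16): PQU, PQV, PRT, PRV, PTW, PUW, QRS, QRU, QSW, QTV, QTW, RSV, RTU, SVW, TUV, UVW

giving chain groups C_0 ≅ Z^8, C_1 ≅ Z^24, C_2 ≅ Z^16.

Boundary ∂_1: C_1 → C_0 sends each edge [p,q] (with p < q) to q − p. For instance
  ∂QS = S − Q.
As a 8×24 matrix over Z this has rank 7, with invariant factors (1,1,1,1,1,1,1).

∂_2: C_2 → C_1 maps a triangle to the signed sum of its edges. For instance
  ∂PRT = RT − PT + PR,
  ∂PTW = TW − PW + PT.
As a 24×16 matrix over Z this has rank 15, with invariant factors (1,1,1,1,1,1,1,1,1,1,1,1,1,1,1).

Now H_k = ker ∂_k / im ∂_{k+1}, so:

  H_0: rank C_0 − rank ∂_1 = 8 − 7 = 1, and the invariant factors of ∂_1 are all 1, so H_0 = Z.
  H_1: rank ker ∂_1 − rank ∂_2 = (24 − 7) − 15 = 2, and the invariant factors of ∂_2 are all 1, so H_1 = Z^2.
  H_2: rank ker ∂_2 − rank ∂_3 = (16 − 15) − 0 = 1, and there is no ∂_3, so H_2 = Z.

(K is a triangulation of the torus T^2.)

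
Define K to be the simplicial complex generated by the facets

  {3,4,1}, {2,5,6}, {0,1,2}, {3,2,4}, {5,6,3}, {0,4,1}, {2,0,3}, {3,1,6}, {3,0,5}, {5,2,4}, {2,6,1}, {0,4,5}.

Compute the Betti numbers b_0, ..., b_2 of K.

We work with the vertex ordering 0 < 1 < 2 < 3 < 4 < 5 < 6. The simplices of K, each written with vertices in increasing order, are:

  0-simplices (7): [0], [1], [2], [3], [4], [5], [6]
  1-simplices (18): [0,1], [0,2], [0,3], [0,4], [0,5], [1,2], [1,3], [1,4], [1,6], [2,3], [2,4], [2,5], [2,6], [3,4], [3,5], [3,6], [4,5], [5,6]
  2-simplices (12): [0,1,2], [0,1,4], [0,2,3], [0,3,5], [0,4,5], [1,2,6], [1,3,4], [1,3,6], [2,3,4], [2,4,5], [2,5,6], [3,5,6]

so the chain groups are C_0 ≅ Z^7, C_1 ≅ Z^18, C_2 ≅ Z^12.

∂_1: C_1 → C_0 maps an edge to its endpoints' difference, ∂[p,q] = q − p.
The resulting 7×18 matrix has rank 6, and its Smith normal form has invariant factors (1,1,1,1,1,1).

Boundary ∂_2: C_2 → C_1 sends each 2-simplex [p,q,r] to [q,r] − [p,r] + [p,q]. For instance
  ∂[0,1,2] = [1,2] − [0,2] + [0,1],
  ∂[2,3,4] = [3,4] − [2,4] + [2,3].
As a 18×12 matrix over Z this has rank 12, with invariant factors (1,1,1,1,1,1,1,1,1,1,1,2).

From H_k ≅ ker(∂_k) / im(∂_{k+1}) we obtain:

  H_0: rank C_0 − rank ∂_1 = 7 − 6 = 1, and the invariant factors of ∂_1 are all 1, so H_0 = Z.
  H_1: rank ker ∂_1 − rank ∂_2 = (18 − 6) − 12 = 0, and ∂_2 has invariant factor 2 > 1, so H_1 = Z/2.
  H_2: rank ker ∂_2 − rank ∂_3 = (12 − 12) − 0 = 0, and there is no ∂_3, so H_2 = 0.

As a check, the Euler characteristic is 7 − 18 + 12 = 1, which agrees with 1 − 0 + 0 = 1.

Hence the Betti numbers are b_0 = 1, b_1 = 0, b_2 = 0.

b_0 = 1, b_1 = 0, b_2 = 0.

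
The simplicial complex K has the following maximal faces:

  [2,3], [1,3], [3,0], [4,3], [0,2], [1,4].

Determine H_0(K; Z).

H_0 ≅ Z.

Order the vertices as 0 < 1 < 2 < 3 < 4. Listing each simplex with vertices in this order, K has dimension 1 with simplices:

  0-simplices (5): [0], [1], [2], [3], [4]
  1-simplices (6): [0,2], [0,3], [1,3], [1,4], [2,3], [3,4]

so the chain groups are C_0 ≅ Z^5, C_1 ≅ Z^6.

The boundary map ∂_1: C_1 → C_0 is given by ∂[p,q] = [q] − [p]. For instance
  ∂[0,2] = [2] − [0].
The resulting 5×6 matrix has rank 4, and its Smith normal form has invariant factors (1,1,1,1).

Now H_k = ker ∂_k / im ∂_{k+1}, so:

  H_0: rank C_0 − rank ∂_1 = 5 − 4 = 1, and the invariant factors of ∂_1 are all 1, so H_0 = Z.

(K is a triangulation of a wedge of 2 circles.)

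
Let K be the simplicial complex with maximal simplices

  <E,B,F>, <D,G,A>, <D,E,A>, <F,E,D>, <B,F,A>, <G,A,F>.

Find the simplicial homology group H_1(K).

K has 6 vertices, 12 edges, 6 triangles.
rank ∂_1 = 5, rank ∂_2 = 6 ⇒ b_1 = 12 − 5 − 6 = 1; all invariant factors of ∂_2 are 1 so no torsion. So H_1 = Z.

H_1 ≅ Z.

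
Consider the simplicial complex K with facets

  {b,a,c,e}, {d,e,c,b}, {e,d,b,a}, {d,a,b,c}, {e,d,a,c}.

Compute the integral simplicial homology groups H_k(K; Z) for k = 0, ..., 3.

Take the total order a < b < c < d < e on the vertex set. Then K (dimension 3) consists of the simplices:

  0-simplices (5): a, b, c, d, e
  1-simplices (10): ab, ac, ad, ae, bc, bd, be, cd, ce, de
  2-simplices (10): abc, abd, abe, acd, ace, ade, bcd, bce, bde, cde
  3-simplices (5): abcd, abce, abde, acde, bcde

giving chain groups C_0 ≅ Z^5, C_1 ≅ Z^10, C_2 ≅ Z^10, C_3 ≅ Z^5.

Boundary ∂_1: C_1 → C_0 is given by ∂[p,q] = [q] − [p]. For instance
  ∂ce = e − c.
The 5×10 boundary matrix has rank 4 and Smith normal form diag(1,1,1,1).

Boundary ∂_2: C_2 → C_1 sends each 2-simplex [p,q,r] to [q,r] − [p,r] + [p,q]. For instance
  ∂abe = be − ae + ab,
  ∂ade = de − ae + ad.
The resulting 10×10 matrix has rank 6, and its Smith normal form has invariant factors (1,1,1,1,1,1).

∂_3: C_3 → C_2 sends each 3-simplex σ to the alternating sum Σ_i (−1)^i (σ with its i-th vertex removed). For instance
  ∂bcde = cde − bde + bce − bcd,
  ∂abce = bce − ace + abe − abc.
The 10×5 boundary matrix has rank 4 and Smith normal form diag(1,1,1,1).

Now H_k = ker ∂_k / im ∂_{k+1}, so:

  H_0: rank C_0 − rank ∂_1 = 5 − 4 = 1, and the invariant factors of ∂_1 are all 1, so H_0 = Z.
  H_1: rank ker ∂_1 − rank ∂_2 = (10 − 4) − 6 = 0, and the invariant factors of ∂_2 are all 1, so H_1 = 0.
  H_2: rank ker ∂_2 − rank ∂_3 = (10 − 6) − 4 = 0, and the invariant factors of ∂_3 are all 1, so H_2 = 0.
  H_3: rank ker ∂_3 − rank ∂_4 = (5 − 4) − 0 = 1, and there is no ∂_4, so H_3 = Z.

H_0 ≅ Z,  H_1 = 0,  H_2 = 0,  H_3 ≅ Z.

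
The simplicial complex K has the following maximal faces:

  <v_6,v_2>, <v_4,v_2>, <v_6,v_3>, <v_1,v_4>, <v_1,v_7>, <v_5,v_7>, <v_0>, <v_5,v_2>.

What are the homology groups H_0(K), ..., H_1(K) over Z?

Fix the vertex order v_0 < v_1 < v_2 < v_3 < v_4 < v_5 < v_6 < v_7 and write every simplex with vertices in increasing order. Then dim K = 1 and the simplices of K are:

  0-simplices (8): [v_0], [v_1], [v_2], [v_3], [v_4], [v_5], [v_6], [v_7]
  1-simplices (7): [v_1,v_4], [v_1,v_7], [v_2,v_4], [v_2,v_5], [v_2,v_6], [v_3,v_6], [v_5,v_7]

giving chain groups C_0 ≅ Z^8, C_1 ≅ Z^7.

The boundary map ∂_1: C_1 → C_0 sends each edge [p,q] (with p < q) to q − p. For instance
  ∂[v_2,v_4] = [v_4] − [v_2].
The resulting 8×7 matrix has rank 6, and its Smith normal form has invariant factors (1,1,1,1,1,1).

Now H_k = ker ∂_k / im ∂_{k+1}, so:

  H_0: rank C_0 − rank ∂_1 = 8 − 6 = 2, and the invariant factors of ∂_1 are all 1, so H_0 ≅ Z^2.
  H_1: rank ker ∂_1 − rank ∂_2 = (7 − 6) − 0 = 1, and there is no ∂_2, so H_1 ≅ Z.

H_0 ≅ Z^2,  H_1 ≅ Z.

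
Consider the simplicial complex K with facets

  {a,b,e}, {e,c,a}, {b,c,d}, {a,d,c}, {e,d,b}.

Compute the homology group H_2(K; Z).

Fix the vertex order a < b < c < d < e and write every simplex with vertices in increasing order. Then dim K = 2 and the simplices of K are:

  0-simplices (5): a, b, c, d, e
  1-simplices (10): ab, ac, ad, ae, bc, bd, be, cd, ce, de
  2-simplices (5): abe, acd, ace, bcd, bde

so the chain groups are C_0 ≅ Z^5, C_1 ≅ Z^10, C_2 ≅ Z^5.

∂_1: C_1 → C_0 is given by ∂[p,q] = [q] − [p].
The 5×10 boundary matrix has rank 4 and Smith normal form diag(1,1,1,1).

The boundary map ∂_2: C_2 → C_1 sends each 2-simplex [p,q,r] to [q,r] − [p,r] + [p,q]. For instance
  ∂bde = de − be + bd,
  ∂abe = be − ae + ab.
The 10×5 boundary matrix has rank 5 and Smith normal form diag(1,1,1,1,1).

Computing H_k = (kernel of ∂_k) / (image of ∂_{k+1}):

  H_2: rank ker ∂_2 − rank ∂_3 = (5 − 5) − 0 = 0, and there is no ∂_3, so H_2 = 0.

H_2 = 0.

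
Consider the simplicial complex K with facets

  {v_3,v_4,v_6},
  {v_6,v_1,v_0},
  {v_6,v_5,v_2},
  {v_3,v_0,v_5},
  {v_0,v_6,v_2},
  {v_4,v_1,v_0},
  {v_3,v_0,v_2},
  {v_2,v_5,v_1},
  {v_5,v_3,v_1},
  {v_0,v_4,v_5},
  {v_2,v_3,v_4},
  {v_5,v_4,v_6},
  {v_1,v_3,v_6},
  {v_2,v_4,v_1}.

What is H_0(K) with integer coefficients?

H_0 ≅ Z.

K has 7 vertices, 21 edges, 14 triangles.
rank ∂_0 = 0, rank ∂_1 = 6 ⇒ b_0 = 7 − 0 − 6 = 1; all invariant factors of ∂_1 are 1 so no torsion. So H_0 = Z.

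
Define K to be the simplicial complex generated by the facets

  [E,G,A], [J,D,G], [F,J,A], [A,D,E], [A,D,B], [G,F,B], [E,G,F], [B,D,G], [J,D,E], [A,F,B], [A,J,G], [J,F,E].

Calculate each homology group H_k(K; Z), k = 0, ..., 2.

H_0 ≅ Z,  H_1 ≅ Z/2Z,  H_2 = 0.

Take the total order A < B < D < E < F < G < J on the vertex set. Then K (dimension 2) consists of the simplices:

  0-simplices (7): A, B, D, E, F, G, J
  1-simplices (18): AB, AD, AE, AF, AG, AJ, BD, BF, BG, DE, DG, DJ, EF, EG, EJ, FG, FJ, GJ
  2-simplices (12): ABD, ABF, ADE, AEG, AFJ, AGJ, BDG, BFG, DEJ, DGJ, EFG, EFJ

so the chain groups are C_0 ≅ Z^7, C_1 ≅ Z^18, C_2 ≅ Z^12.

The boundary map ∂_1: C_1 → C_0 sends each edge [p,q] (with p < q) to q − p.
As a 7×18 matrix over Z this has rank 6, with invariant factors (1,1,1,1,1,1).

Boundary ∂_2: C_2 → C_1 acts by ∂[p,q,r] = [q,r] − [p,r] + [p,q]. For instance
  ∂BFG = FG − BG + BF,
  ∂EFJ = FJ − EJ + EF.
The 18×12 boundary matrix has rank 12 and Smith normal form diag(1,1,1,1,1,1,1,1,1,1,1,2).

Now H_k = ker ∂_k / im ∂_{k+1}, so:

  H_0: rank C_0 − rank ∂_1 = 7 − 6 = 1, and the invariant factors of ∂_1 are all 1, so H_0 ≅ Z.
  H_1: rank ker ∂_1 − rank ∂_2 = (18 − 6) − 12 = 0, and ∂_2 has invariant factor 2 > 1, so H_1 ≅ Z/2Z.
  H_2: rank ker ∂_2 − rank ∂_3 = (12 − 12) − 0 = 0, and there is no ∂_3, so H_2 ≅ 0.

As a check, the Euler characteristic is 7 − 18 + 12 = 1, which agrees with 1 − 0 + 0 = 1.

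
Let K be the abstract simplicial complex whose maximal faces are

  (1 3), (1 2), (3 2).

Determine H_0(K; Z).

H_0 ≅ Z.

We work with the vertex ordering 1 < 2 < 3. The simplices of K, each written with vertices in increasing order, are:

  0-simplices (3): [1], [2], [3]
  1-simplices (3): [1,2], [1,3], [2,3]

giving chain groups C_0 ≅ Z^3, C_1 ≅ Z^3.

Boundary ∂_1: C_1 → C_0 is given by ∂[p,q] = [q] − [p]. For instance
  ∂[1,2] = [2] − [1].
The resulting 3×3 matrix has rank 2, and its Smith normal form has invariant factors (1,1).

Computing H_k = (kernel of ∂_k) / (image of ∂_{k+1}):

  H_0: rank C_0 − rank ∂_1 = 3 − 2 = 1, and the invariant factors of ∂_1 are all 1, so H_0 = Z.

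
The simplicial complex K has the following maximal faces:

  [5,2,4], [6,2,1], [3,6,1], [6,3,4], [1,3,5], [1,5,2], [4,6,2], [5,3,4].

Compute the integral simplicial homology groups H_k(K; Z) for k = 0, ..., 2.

H_0 = Z,  H_1 = 0,  H_2 = Z.

Order the vertices as 1 < 2 < 3 < 4 < 5 < 6. Listing each simplex with vertices in this order, K has dimension 2 with simplices:

  0-simplices (6): [1], [2], [3], [4], [5], [6]
  1-simplices (12): [1,2], [1,3], [1,5], [1,6], [2,4], [2,5], [2,6], [3,4], [3,5], [3,6], [4,5], [4,6]
  2-simplices (8): [1,2,5], [1,2,6], [1,3,5], [1,3,6], [2,4,5], [2,4,6], [3,4,5], [3,4,6]

so the chain groups are C_0 ≅ Z^6, C_1 ≅ Z^12, C_2 ≅ Z^8.

Boundary ∂_1: C_1 → C_0 is given by ∂[p,q] = [q] − [p]. For instance
  ∂[2,5] = [5] − [2].
The resulting 6×12 matrix has rank 5, and its Smith normal form has invariant factors (1,1,1,1,1).

Boundary ∂_2: C_2 → C_1 maps a triangle to the signed sum of its edges. For instance
  ∂[1,2,5] = [2,5] − [1,5] + [1,2],
  ∂[2,4,5] = [4,5] − [2,5] + [2,4].
This gives a 12×8 integer matrix of rank 7; reducing to Smith normal form yields diagonal entries (1,1,1,1,1,1,1).

Computing H_k = (kernel of ∂_k) / (image of ∂_{k+1}):

  H_0: rank C_0 − rank ∂_1 = 6 − 5 = 1, and the invariant factors of ∂_1 are all 1, so H_0 ≅ Z.
  H_1: rank ker ∂_1 − rank ∂_2 = (12 − 5) − 7 = 0, and the invariant factors of ∂_2 are all 1, so H_1 ≅ 0.
  H_2: rank ker ∂_2 − rank ∂_3 = (8 − 7) − 0 = 1, and there is no ∂_3, so H_2 ≅ Z.

As a check, the Euler characteristic is 6 − 12 + 8 = 2, which agrees with 1 − 0 + 1 = 2.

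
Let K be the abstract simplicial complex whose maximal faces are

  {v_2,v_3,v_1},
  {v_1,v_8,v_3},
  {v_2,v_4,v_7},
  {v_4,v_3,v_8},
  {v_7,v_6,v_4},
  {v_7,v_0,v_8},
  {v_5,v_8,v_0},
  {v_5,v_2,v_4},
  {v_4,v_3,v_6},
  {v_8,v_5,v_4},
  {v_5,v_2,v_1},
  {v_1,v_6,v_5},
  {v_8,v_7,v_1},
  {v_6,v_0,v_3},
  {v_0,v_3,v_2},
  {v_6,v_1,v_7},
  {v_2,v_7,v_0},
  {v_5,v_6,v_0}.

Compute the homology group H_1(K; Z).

Order the vertices as v_0 < v_1 < v_2 < v_3 < v_4 < v_5 < v_6 < v_7 < v_8. Listing each simplex with vertices in this order, K has dimension 2 with simplices:

  0-simplices (9): [v_0], [v_1], [v_2], [v_3], [v_4], [v_5], [v_6], [v_7], [v_8]
  1-simplices (27): (27 of them)
  2-simplices (18): (18 of them)

giving chain groups C_0 ≅ Z^9, C_1 ≅ Z^27, C_2 ≅ Z^18.

∂_1: C_1 → C_0 sends each edge [p,q] (with p < q) to q − p. For instance
  ∂[v_0,v_7] = [v_7] − [v_0].
As a 9×27 matrix over Z this has rank 8, with invariant factors (1,1,1,1,1,1,1,1).

∂_2: C_2 → C_1 maps a triangle to the signed sum of its edges. For instance
  ∂[v_3,v_4,v_8] = [v_4,v_8] − [v_3,v_8] + [v_3,v_4],
  ∂[v_1,v_5,v_6] = [v_5,v_6] − [v_1,v_6] + [v_1,v_5].
The resulting 27×18 matrix has rank 17, and its Smith normal form has invariant factors (1,1,1,1,1,1,1,1,1,1,1,1,1,1,1,1,1).

Now H_k = ker ∂_k / im ∂_{k+1}, so:

  H_1: rank ker ∂_1 − rank ∂_2 = (27 − 8) − 17 = 2, and the invariant factors of ∂_2 are all 1, so H_1 = Z^2.

H_1 ≅ Z^2.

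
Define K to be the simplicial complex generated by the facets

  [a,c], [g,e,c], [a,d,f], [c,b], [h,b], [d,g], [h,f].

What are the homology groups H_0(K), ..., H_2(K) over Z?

H_0 ≅ Z,  H_1 ≅ Z^2,  H_2 = 0.

We work with the vertex ordering a < b < c < d < e < f < g < h. The simplices of K, each written with vertices in increasing order, are:

  0-simplices (8): a, b, c, d, e, f, g, h
  1-simplices (11): ac, ad, af, bc, bh, ce, cg, df, dg, eg, fh
  2-simplices (2): adf, ceg

giving chain groups C_0 ≅ Z^8, C_1 ≅ Z^11, C_2 ≅ Z^2.

Boundary ∂_1: C_1 → C_0 maps an edge to its endpoints' difference, ∂[p,q] = q − p. For instance
  ∂ac = c − a.
This gives a 8×11 integer matrix of rank 7; reducing to Smith normal form yields diagonal entries (1,1,1,1,1,1,1).

Boundary ∂_2: C_2 → C_1 acts by ∂[p,q,r] = [q,r] − [p,r] + [p,q]. For instance
  ∂adf = df − af + ad,
  ∂ceg = eg − cg + ce.
This gives a 11×2 integer matrix of rank 2; reducing to Smith normal form yields diagonal entries (1,1).

Reading off H_k = ker ∂_k / im ∂_{k+1}:

  H_0: rank C_0 − rank ∂_1 = 8 − 7 = 1, and the invariant factors of ∂_1 are all 1, so H_0 = Z.
  H_1: rank ker ∂_1 − rank ∂_2 = (11 − 7) − 2 = 2, and the invariant factors of ∂_2 are all 1, so H_1 = Z^2.
  H_2: rank ker ∂_2 − rank ∂_3 = (2 − 2) − 0 = 0, and there is no ∂_3, so H_2 = 0.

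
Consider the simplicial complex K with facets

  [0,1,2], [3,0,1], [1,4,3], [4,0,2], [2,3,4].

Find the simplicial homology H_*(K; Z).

H_0 ≅ Z,  H_1 ≅ Z,  H_2 = 0.

Order the vertices as 0 < 1 < 2 < 3 < 4. Listing each simplex with vertices in this order, K has dimension 2 with simplices:

  0-simplices (5): [0], [1], [2], [3], [4]
  1-simplices (10): [0,1], [0,2], [0,3], [0,4], [1,2], [1,3], [1,4], [2,3], [2,4], [3,4]
  2-simplices (5): [0,1,2], [0,1,3], [0,2,4], [1,3,4], [2,3,4]

Hence C_0 ≅ Z^5, C_1 ≅ Z^10, C_2 ≅ Z^5.

Boundary ∂_1: C_1 → C_0 maps an edge to its endpoints' difference, ∂[p,q] = q − p. For instance
  ∂[0,3] = [3] − [0].
The resulting 5×10 matrix has rank 4, and its Smith normal form has invariant factors (1,1,1,1).

Boundary ∂_2: C_2 → C_1 acts by ∂[p,q,r] = [q,r] − [p,r] + [p,q]. For instance
  ∂[0,1,2] = [1,2] − [0,2] + [0,1],
  ∂[1,3,4] = [3,4] − [1,4] + [1,3].
As a 10×5 matrix over Z this has rank 5, with invariant factors (1,1,1,1,1).

Now H_k = ker ∂_k / im ∂_{k+1}, so:

  H_0: rank C_0 − rank ∂_1 = 5 − 4 = 1, and the invariant factors of ∂_1 are all 1, so H_0 = Z.
  H_1: rank ker ∂_1 − rank ∂_2 = (10 − 4) − 5 = 1, and the invariant factors of ∂_2 are all 1, so H_1 = Z.
  H_2: rank ker ∂_2 − rank ∂_3 = (5 − 5) − 0 = 0, and there is no ∂_3, so H_2 = 0.

As a check, the Euler characteristic is 5 − 10 + 5 = 0, which agrees with 1 − 1 + 0 = 0.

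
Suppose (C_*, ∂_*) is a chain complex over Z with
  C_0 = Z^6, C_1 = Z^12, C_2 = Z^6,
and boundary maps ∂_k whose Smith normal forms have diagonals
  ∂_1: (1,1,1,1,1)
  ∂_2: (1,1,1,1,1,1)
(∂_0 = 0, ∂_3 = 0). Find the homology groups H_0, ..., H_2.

H_0: b_0 = 6 − 0 − 5 = 1; torsion from ∂_1 factors > 1: none. So H_0 ≅ Z.
H_1: b_1 = 12 − 5 − 6 = 1; torsion from ∂_2 factors > 1: none. So H_1 ≅ Z.
H_2: b_2 = 6 − 6 − 0 = 0; torsion from ∂_3 factors > 1: none. So H_2 ≅ 0.

H_0 ≅ Z,  H_1 ≅ Z,  H_2 = 0.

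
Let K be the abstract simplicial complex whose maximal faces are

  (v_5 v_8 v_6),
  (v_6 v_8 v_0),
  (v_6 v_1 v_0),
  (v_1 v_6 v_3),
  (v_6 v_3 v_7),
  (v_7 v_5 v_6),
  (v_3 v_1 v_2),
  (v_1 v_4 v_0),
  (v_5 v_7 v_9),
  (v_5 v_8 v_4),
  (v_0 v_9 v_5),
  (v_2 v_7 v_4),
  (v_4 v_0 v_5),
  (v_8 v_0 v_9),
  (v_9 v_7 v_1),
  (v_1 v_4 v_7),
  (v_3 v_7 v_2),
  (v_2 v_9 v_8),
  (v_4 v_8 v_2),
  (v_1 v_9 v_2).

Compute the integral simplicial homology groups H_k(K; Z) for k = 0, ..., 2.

H_0 ≅ Z,  H_1 ≅ Z ⊕ Z/2Z,  H_2 = 0.

We work with the vertex ordering v_0 < v_1 < v_2 < v_3 < v_4 < v_5 < v_6 < v_7 < v_8 < v_9. The simplices of K, each written with vertices in increasing order, are:

  0-simplices (10): [v_0], [v_1], [v_2], [v_3], [v_4], [v_5], [v_6], [v_7], [v_8], [v_9]
  1-simplices (30): (30 of them)
  2-simplices (20): (20 of them)

Hence C_0 ≅ Z^10, C_1 ≅ Z^30, C_2 ≅ Z^20.

∂_1: C_1 → C_0 maps an edge to its endpoints' difference, ∂[p,q] = q − p.
The 10×30 boundary matrix has rank 9 and Smith normal form diag(1,1,1,1,1,1,1,1,1).

∂_2: C_2 → C_1 maps a triangle to the signed sum of its edges. For instance
  ∂[v_0,v_5,v_9] = [v_5,v_9] − [v_0,v_9] + [v_0,v_5],
  ∂[v_1,v_3,v_6] = [v_3,v_6] − [v_1,v_6] + [v_1,v_3].
The 30×20 boundary matrix has rank 20 and Smith normal form diag(1,1,1,1,1,1,1,1,1,1,1,1,1,1,1,1,1,1,1,2).

Computing H_k = (kernel of ∂_k) / (image of ∂_{k+1}):

  H_0: rank C_0 − rank ∂_1 = 10 − 9 = 1, and the invariant factors of ∂_1 are all 1, so H_0 = Z.
  H_1: rank ker ∂_1 − rank ∂_2 = (30 − 9) − 20 = 1, and ∂_2 has invariant factor 2 > 1, so H_1 = Z ⊕ Z/2Z.
  H_2: rank ker ∂_2 − rank ∂_3 = (20 − 20) − 0 = 0, and there is no ∂_3, so H_2 = 0.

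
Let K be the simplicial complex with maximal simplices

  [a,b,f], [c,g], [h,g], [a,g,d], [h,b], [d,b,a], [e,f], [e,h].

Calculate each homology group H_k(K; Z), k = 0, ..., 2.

We work with the vertex ordering a < b < c < d < e < f < g < h. The simplices of K, each written with vertices in increasing order, are:

  0-simplices (8): a, b, c, d, e, f, g, h
  1-simplices (12): ab, ad, af, ag, bd, bf, bh, cg, dg, ef, eh, gh
  2-simplices (3): abd, abf, adg

Hence C_0 ≅ Z^8, C_1 ≅ Z^12, C_2 ≅ Z^3.

Boundary ∂_1: C_1 → C_0 maps an edge to its endpoints' difference, ∂[p,q] = q − p. For instance
  ∂ab = b − a.
As a 8×12 matrix over Z this has rank 7, with invariant factors (1,1,1,1,1,1,1).

∂_2: C_2 → C_1 maps a triangle to the signed sum of its edges. For instance
  ∂abf = bf − af + ab,
  ∂adg = dg − ag + ad.
The resulting 12×3 matrix has rank 3, and its Smith normal form has invariant factors (1,1,1).

Reading off H_k = ker ∂_k / im ∂_{k+1}:

  H_0: rank C_0 − rank ∂_1 = 8 − 7 = 1, and the invariant factors of ∂_1 are all 1, so H_0 = Z.
  H_1: rank ker ∂_1 − rank ∂_2 = (12 − 7) − 3 = 2, and the invariant factors of ∂_2 are all 1, so H_1 = Z^2.
  H_2: rank ker ∂_2 − rank ∂_3 = (3 − 3) − 0 = 0, and there is no ∂_3, so H_2 = 0.

H_0 ≅ Z,  H_1 ≅ Z^2,  H_2 = 0.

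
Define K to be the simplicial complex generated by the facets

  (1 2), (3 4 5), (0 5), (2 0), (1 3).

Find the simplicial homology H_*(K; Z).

We work with the vertex ordering 0 < 1 < 2 < 3 < 4 < 5. The simplices of K, each written with vertices in increasing order, are:

  0-simplices (6): [0], [1], [2], [3], [4], [5]
  1-simplices (7): [0,2], [0,5], [1,2], [1,3], [3,4], [3,5], [4,5]
  2-simplices (1): [3,4,5]

Hence C_0 ≅ Z^6, C_1 ≅ Z^7, C_2 ≅ Z^1.

The boundary map ∂_1: C_1 → C_0 sends each edge [p,q] (with p < q) to q − p. For instance
  ∂[4,5] = [5] − [4].
The resulting 6×7 matrix has rank 5, and its Smith normal form has invariant factors (1,1,1,1,1).

∂_2: C_2 → C_1 acts by ∂[p,q,r] = [q,r] − [p,r] + [p,q]. For instance
  ∂[3,4,5] = [4,5] − [3,5] + [3,4].
This gives a 7×1 integer matrix of rank 1; reducing to Smith normal form yields diagonal entries (1).

Now H_k = ker ∂_k / im ∂_{k+1}, so:

  H_0: rank C_0 − rank ∂_1 = 6 − 5 = 1, and the invariant factors of ∂_1 are all 1, so H_0 ≅ Z.
  H_1: rank ker ∂_1 − rank ∂_2 = (7 − 5) − 1 = 1, and the invariant factors of ∂_2 are all 1, so H_1 ≅ Z.
  H_2: rank ker ∂_2 − rank ∂_3 = (1 − 1) − 0 = 0, and there is no ∂_3, so H_2 ≅ 0.

H_0 ≅ Z,  H_1 ≅ Z,  H_2 = 0.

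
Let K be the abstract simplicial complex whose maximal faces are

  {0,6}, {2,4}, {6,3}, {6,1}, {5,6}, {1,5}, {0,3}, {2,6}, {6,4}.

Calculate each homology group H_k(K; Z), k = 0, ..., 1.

Order the vertices as 0 < 1 < 2 < 3 < 4 < 5 < 6. Listing each simplex with vertices in this order, K has dimension 1 with simplices:

  0-simplices (7): [0], [1], [2], [3], [4], [5], [6]
  1-simplices (9): [0,3], [0,6], [1,5], [1,6], [2,4], [2,6], [3,6], [4,6], [5,6]

so the chain groups are C_0 ≅ Z^7, C_1 ≅ Z^9.

∂_1: C_1 → C_0 is given by ∂[p,q] = [q] − [p].
The resulting 7×9 matrix has rank 6, and its Smith normal form has invariant factors (1,1,1,1,1,1).

Now H_k = ker ∂_k / im ∂_{k+1}, so:

  H_0: rank C_0 − rank ∂_1 = 7 − 6 = 1, and the invariant factors of ∂_1 are all 1, so H_0 ≅ Z.
  H_1: rank ker ∂_1 − rank ∂_2 = (9 − 6) − 0 = 3, and there is no ∂_2, so H_1 ≅ Z^3.

H_0 = Z,  H_1 = Z^3.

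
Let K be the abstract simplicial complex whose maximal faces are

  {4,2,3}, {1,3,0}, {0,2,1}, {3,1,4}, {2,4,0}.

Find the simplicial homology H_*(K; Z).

Take the total order 0 < 1 < 2 < 3 < 4 on the vertex set. Then K (dimension 2) consists of the simplices:

  0-simplices (5): [0], [1], [2], [3], [4]
  1-simplices (10): [0,1], [0,2], [0,3], [0,4], [1,2], [1,3], [1,4], [2,3], [2,4], [3,4]
  2-simplices (5): [0,1,2], [0,1,3], [0,2,4], [1,3,4], [2,3,4]

giving chain groups C_0 ≅ Z^5, C_1 ≅ Z^10, C_2 ≅ Z^5.

Boundary ∂_1: C_1 → C_0 maps an edge to its endpoints' difference, ∂[p,q] = q − p. For instance
  ∂[0,1] = [1] − [0].
This gives a 5×10 integer matrix of rank 4; reducing to Smith normal form yields diagonal entries (1,1,1,1).

∂_2: C_2 → C_1 sends each 2-simplex [p,q,r] to [q,r] − [p,r] + [p,q]. For instance
  ∂[0,1,2] = [1,2] − [0,2] + [0,1],
  ∂[1,3,4] = [3,4] − [1,4] + [1,3].
As a 10×5 matrix over Z this has rank 5, with invariant factors (1,1,1,1,1).

Reading off H_k = ker ∂_k / im ∂_{k+1}:

  H_0: rank C_0 − rank ∂_1 = 5 − 4 = 1, and the invariant factors of ∂_1 are all 1, so H_0 ≅ Z.
  H_1: rank ker ∂_1 − rank ∂_2 = (10 − 4) − 5 = 1, and the invariant factors of ∂_2 are all 1, so H_1 ≅ Z.
  H_2: rank ker ∂_2 − rank ∂_3 = (5 − 5) − 0 = 0, and there is no ∂_3, so H_2 ≅ 0.

As a check, the Euler characteristic is 5 − 10 + 5 = 0, which agrees with 1 − 1 + 0 = 0.

H_0 = Z,  H_1 = Z,  H_2 = 0.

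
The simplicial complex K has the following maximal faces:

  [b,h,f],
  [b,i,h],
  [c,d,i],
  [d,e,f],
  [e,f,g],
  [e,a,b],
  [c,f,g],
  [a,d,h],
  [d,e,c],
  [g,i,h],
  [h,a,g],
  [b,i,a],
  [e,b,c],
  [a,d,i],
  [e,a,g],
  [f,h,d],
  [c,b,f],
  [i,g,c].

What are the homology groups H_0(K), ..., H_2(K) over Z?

K has 9 vertices, 27 edges, 18 triangles.
rank ∂_0 = 0, rank ∂_1 = 8 ⇒ b_0 = 9 − 0 − 8 = 1; all invariant factors of ∂_1 are 1 so no torsion. So H_0 = Z.
rank ∂_1 = 8, rank ∂_2 = 18 ⇒ b_1 = 27 − 8 − 18 = 1; ∂_2 has invariant factor(s) [2] giving torsion. So H_1 = Z × Z/2.
rank ∂_2 = 18, rank ∂_3 = 0 ⇒ b_2 = 18 − 18 − 0 = 0. So H_2 = 0.

H_0 = Z,  H_1 = Z × Z/2,  H_2 = 0.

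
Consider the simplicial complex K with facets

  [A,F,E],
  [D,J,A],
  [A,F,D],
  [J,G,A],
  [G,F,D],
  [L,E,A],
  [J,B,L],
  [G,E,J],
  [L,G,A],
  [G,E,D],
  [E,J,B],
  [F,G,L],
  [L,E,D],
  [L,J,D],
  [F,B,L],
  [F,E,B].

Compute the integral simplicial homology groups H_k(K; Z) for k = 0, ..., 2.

Fix the vertex order A < B < D < E < F < G < J < L and write every simplex with vertices in increasing order. Then dim K = 2 and the simplices of K are:

  0-simplices (8): A, B, D, E, F, G, J, L
  1-simplices (24): AD, AE, AF, AG, AJ, AL, BE, BF, BJ, BL, DE, DF, DG, DJ, DL, EF, EG, EJ, EL, FG, FL, GJ, GL, JL
  2-simplices (16): ADF, ADJ, AEF, AEL, AGJ, AGL, BEF, BEJ, BFL, BJL, DEG, DEL, DFG, DJL, EGJ, FGL

Hence C_0 ≅ Z^8, C_1 ≅ Z^24, C_2 ≅ Z^16.

Boundary ∂_1: C_1 → C_0 is given by ∂[p,q] = [q] − [p]. For instance
  ∂GL = L − G.
As a 8×24 matrix over Z this has rank 7, with invariant factors (1,1,1,1,1,1,1).

The boundary map ∂_2: C_2 → C_1 acts by ∂[p,q,r] = [q,r] − [p,r] + [p,q]. For instance
  ∂ADJ = DJ − AJ + AD,
  ∂DFG = FG − DG + DF.
This gives a 24×16 integer matrix of rank 15; reducing to Smith normal form yields diagonal entries (1,1,1,1,1,1,1,1,1,1,1,1,1,1,1).

Reading off H_k = ker ∂_k / im ∂_{k+1}:

  H_0: rank C_0 − rank ∂_1 = 8 − 7 = 1, and the invariant factors of ∂_1 are all 1, so H_0 = Z.
  H_1: rank ker ∂_1 − rank ∂_2 = (24 − 7) − 15 = 2, and the invariant factors of ∂_2 are all 1, so H_1 = Z^2.
  H_2: rank ker ∂_2 − rank ∂_3 = (16 − 15) − 0 = 1, and there is no ∂_3, so H_2 = Z.

As a check, the Euler characteristic is 8 − 24 + 16 = 0, which agrees with 1 − 2 + 1 = 0.
(K is a triangulation of the torus T^2.)

H_0 = Z,  H_1 = Z^2,  H_2 = Z.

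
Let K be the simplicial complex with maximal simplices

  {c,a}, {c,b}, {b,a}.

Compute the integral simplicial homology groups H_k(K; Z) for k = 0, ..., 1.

Fix the vertex order a < b < c and write every simplex with vertices in increasing order. Then dim K = 1 and the simplices of K are:

  0-simplices (3): a, b, c
  1-simplices (3): ab, ac, bc

so the chain groups are C_0 ≅ Z^3, C_1 ≅ Z^3.

The boundary map ∂_1: C_1 → C_0 maps an edge to its endpoints' difference, ∂[p,q] = q − p.
The 3×3 boundary matrix has rank 2 and Smith normal form diag(1,1).

Reading off H_k = ker ∂_k / im ∂_{k+1}:

  H_0: rank C_0 − rank ∂_1 = 3 − 2 = 1, and the invariant factors of ∂_1 are all 1, so H_0 ≅ Z.
  H_1: rank ker ∂_1 − rank ∂_2 = (3 − 2) − 0 = 1, and there is no ∂_2, so H_1 ≅ Z.

As a check, the Euler characteristic is 3 − 3 = 0, which agrees with 1 − 1 = 0.
(K is a triangulation of the circle S^1.)

H_0 ≅ Z,  H_1 ≅ Z.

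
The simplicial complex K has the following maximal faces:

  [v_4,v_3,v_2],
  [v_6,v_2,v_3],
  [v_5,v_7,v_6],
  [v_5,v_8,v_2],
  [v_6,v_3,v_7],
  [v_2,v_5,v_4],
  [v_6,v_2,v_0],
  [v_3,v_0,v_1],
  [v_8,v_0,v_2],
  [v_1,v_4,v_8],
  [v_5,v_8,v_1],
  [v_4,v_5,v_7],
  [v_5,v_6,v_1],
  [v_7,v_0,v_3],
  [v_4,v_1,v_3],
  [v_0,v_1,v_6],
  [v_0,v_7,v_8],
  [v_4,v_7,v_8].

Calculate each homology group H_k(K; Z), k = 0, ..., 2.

H_0 ≅ Z,  H_1 ≅ Z ⊕ Z/2,  H_2 = 0.

Order the vertices as v_0 < v_1 < v_2 < v_3 < v_4 < v_5 < v_6 < v_7 < v_8. Listing each simplex with vertices in this order, K has dimension 2 with simplices:

  0-simplices (9): [v_0], [v_1], [v_2], [v_3], [v_4], [v_5], [v_6], [v_7], [v_8]
  1-simplices (27): (27 of them)
  2-simplices (18): (18 of them)

Hence C_0 ≅ Z^9, C_1 ≅ Z^27, C_2 ≅ Z^18.

∂_1: C_1 → C_0 sends each edge [p,q] (with p < q) to q − p.
As a 9×27 matrix over Z this has rank 8, with invariant factors (1,1,1,1,1,1,1,1).

∂_2: C_2 → C_1 sends each 2-simplex [p,q,r] to [q,r] − [p,r] + [p,q]. For instance
  ∂[v_2,v_5,v_8] = [v_5,v_8] − [v_2,v_8] + [v_2,v_5],
  ∂[v_5,v_6,v_7] = [v_6,v_7] − [v_5,v_7] + [v_5,v_6].
The 27×18 boundary matrix has rank 18 and Smith normal form diag(1,1,1,1,1,1,1,1,1,1,1,1,1,1,1,1,1,2).

Reading off H_k = ker ∂_k / im ∂_{k+1}:

  H_0: rank C_0 − rank ∂_1 = 9 − 8 = 1, and the invariant factors of ∂_1 are all 1, so H_0 ≅ Z.
  H_1: rank ker ∂_1 − rank ∂_2 = (27 − 8) − 18 = 1, and ∂_2 has invariant factor 2 > 1, so H_1 ≅ Z ⊕ Z/2.
  H_2: rank ker ∂_2 − rank ∂_3 = (18 − 18) − 0 = 0, and there is no ∂_3, so H_2 ≅ 0.

As a check, the Euler characteristic is 9 − 27 + 18 = 0, which agrees with 1 − 1 + 0 = 0.
(K is a triangulation of the Klein bottle.)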